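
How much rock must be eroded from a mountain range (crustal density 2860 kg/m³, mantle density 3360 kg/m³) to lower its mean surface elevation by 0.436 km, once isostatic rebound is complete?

2.93 km

Net drop Δ = e − u = e − e ρ_c/ρ_m = e (ρ_m − ρ_c)/ρ_m.
e = Δ ρ_m/(ρ_m − ρ_c) = 0.436 km × 3360/500 = 2.93 km.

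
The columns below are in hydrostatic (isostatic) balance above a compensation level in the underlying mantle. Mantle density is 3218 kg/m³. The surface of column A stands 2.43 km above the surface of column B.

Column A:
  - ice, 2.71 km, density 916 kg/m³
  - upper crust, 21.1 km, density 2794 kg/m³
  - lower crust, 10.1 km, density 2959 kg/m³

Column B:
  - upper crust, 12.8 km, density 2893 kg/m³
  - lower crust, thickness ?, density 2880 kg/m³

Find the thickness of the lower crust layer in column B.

17.2 km

Take the compensation level at the base of the deeper column (depth z_c below the surface of column A) and equate Σ ρ_i t_i down to z_c; mantle fills any gap and the z_c terms cancel.
Column A: 2.71×916 + 21.1×2794 + 10.1×2959 + (z_c − 33.91)×3218
Column B: 2.43×0 + 12.8×2893 + x×2880 + (z_c − 2.43 − 12.8 − x)×3218
The z_c×3218 term appears on both sides and cancels. Collect the known terms of each column as K = Σ(ρt)_known − 3218 × (depth of known layers): K_A = 91321.66 − 3218×33.91 = −17800.72; K_B = 37030.4 − 3218×(2.43 + 12.8) = −11979.74.
Balance: K_A = K_B − x×(3218 − 2880), so x = (K_B − K_A)/(3218 − 2880) = 5820.98/338 = 17.2 km.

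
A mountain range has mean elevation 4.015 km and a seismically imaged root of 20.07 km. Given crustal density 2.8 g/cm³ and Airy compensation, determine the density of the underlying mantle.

3.36 g/cm³

Airy balance: ρ_c h = (ρ_m − ρ_c) r → ρ_m = ρ_c (1 + h/r).
ρ_m = 2.8 × (1 + 4.015 km/20.07 km) = 3.36 g/cm³.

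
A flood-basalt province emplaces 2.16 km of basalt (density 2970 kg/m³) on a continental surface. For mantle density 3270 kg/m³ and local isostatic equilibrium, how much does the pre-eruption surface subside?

Subaerial loading: s = t ρ_load / ρ_m.
s = 2.16 km × 2970/3270 = 1.96 km.

1.96 km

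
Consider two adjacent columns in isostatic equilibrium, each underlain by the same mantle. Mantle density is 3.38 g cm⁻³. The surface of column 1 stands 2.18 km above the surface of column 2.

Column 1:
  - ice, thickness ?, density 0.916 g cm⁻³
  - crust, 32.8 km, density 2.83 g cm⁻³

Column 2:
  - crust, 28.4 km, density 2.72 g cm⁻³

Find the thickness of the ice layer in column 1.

3.28 km

Take the compensation level at the base of the deeper column (depth z_c below the surface of column 1) and equate Σ ρ_i t_i down to z_c; mantle fills any gap and the z_c terms cancel.
Column 1: x×0.916 + 32.8×2.83 + (z_c − 32.8 − x)×3.38
Column 2: 2.18×0 + 28.4×2.72 + (z_c − 2.18 − 28.4)×3.38
The z_c×3.38 term appears on both sides and cancels. Collect the known terms of each column as K = Σ(ρt)_known − 3.38 × (depth of known layers): K_1 = 92.824 − 3.38×32.8 = −18.04; K_2 = 77.248 − 3.38×(2.18 + 28.4) = −26.1124.
Balance: K_1 − x×(3.38 − 0.916) = K_2, so x = (K_1 − K_2)/(3.38 − 0.916) = 8.0724/2.464 = 3.28 km.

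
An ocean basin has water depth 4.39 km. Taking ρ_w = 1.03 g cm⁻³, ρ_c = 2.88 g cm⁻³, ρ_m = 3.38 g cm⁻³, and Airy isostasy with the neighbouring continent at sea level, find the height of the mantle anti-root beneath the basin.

For local isostatic compensation: replacing crust with seawater at the top is compensated by replacing crust with mantle at the base: d (ρ_c − ρ_w) = a (ρ_m − ρ_c).
a = d (ρ_c − ρ_w)/(ρ_m − ρ_c) = 4.39 km × 1.85/0.5 = 16.2 km.

16.2 km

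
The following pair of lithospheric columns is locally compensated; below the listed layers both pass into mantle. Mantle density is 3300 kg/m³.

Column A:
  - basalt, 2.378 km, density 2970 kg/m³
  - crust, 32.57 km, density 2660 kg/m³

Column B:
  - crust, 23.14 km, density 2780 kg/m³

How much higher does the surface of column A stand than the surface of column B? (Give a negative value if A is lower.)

For any compensation level in the mantle, the mantle terms cancel and isostasy reduces to e = (Σt_A − Σt_B) − (Σ(ρt)_A − Σ(ρt)_B) / ρ_m.
Σt_A = 34.948 km; Σt_B = 23.14 km; Σ(ρt)_A = 93698.86; Σ(ρt)_B = 64329.2 (in km·kg/m³).
e = (34.948 − 23.14) − (93698.86 − 64329.2) / 3300 = 2.91 km.

2.91 km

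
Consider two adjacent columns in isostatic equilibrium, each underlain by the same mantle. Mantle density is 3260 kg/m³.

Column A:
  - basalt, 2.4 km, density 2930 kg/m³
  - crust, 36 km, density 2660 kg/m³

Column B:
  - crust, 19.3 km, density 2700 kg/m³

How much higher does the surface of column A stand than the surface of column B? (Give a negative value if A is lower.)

3.55 km

For any compensation level in the mantle, the mantle terms cancel and isostasy reduces to e = (Σt_A − Σt_B) − (Σ(ρt)_A − Σ(ρt)_B) / ρ_m.
Σt_A = 38.4 km; Σt_B = 19.3 km; Σ(ρt)_A = 102792; Σ(ρt)_B = 52110 (in km·kg/m³).
e = (38.4 − 19.3) − (102792 − 52110) / 3260 = 3.55 km.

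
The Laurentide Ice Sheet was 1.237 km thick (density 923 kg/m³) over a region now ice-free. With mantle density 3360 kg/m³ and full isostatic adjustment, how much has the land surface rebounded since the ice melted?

0.34 km

Removing the load lets mantle flow back in; uplift u satisfies ρ_ice t = ρ_m u.
u = t ρ_ice/ρ_m = 1.237 km × 923/3360 = 0.34 km.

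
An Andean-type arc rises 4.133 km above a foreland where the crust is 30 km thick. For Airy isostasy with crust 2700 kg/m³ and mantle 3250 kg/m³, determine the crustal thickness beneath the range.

Root depth r = h ρ_c / (ρ_m − ρ_c) = 4.133 km × 2700 / 550 = 20.29 km.
Total thickness = T + h + r = 30 km + 4.133 km + 20.29 km = 54.4 km.

54.4 km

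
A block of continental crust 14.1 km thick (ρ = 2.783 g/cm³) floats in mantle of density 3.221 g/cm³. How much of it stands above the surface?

1.92 km

Floating equilibrium: submerged depth d = t ρ_obj/ρ_fluid = 14.1 km × 2.783/3.221 = 12.18 km.
Freeboard = t − d = 14.1 km − 12.18 km = 1.92 km.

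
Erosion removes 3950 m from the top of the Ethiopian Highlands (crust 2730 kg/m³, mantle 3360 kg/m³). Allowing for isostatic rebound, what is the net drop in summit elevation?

741 m

Rebound u = e ρ_c/ρ_m = 3950 m × 2730/3360 = 3209 m.
Net surface drop = e − u = 3950 m − 3209 m = e (ρ_m − ρ_c)/ρ_m = 741 m.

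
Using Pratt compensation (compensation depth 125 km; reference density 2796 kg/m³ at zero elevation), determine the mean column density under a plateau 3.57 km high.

2720 kg/m³

Pratt balance: ρ_ref D = ρ (D + h).
ρ = ρ_ref D/(D + h) = 2796 × 125 km/(125 km + 3.57 km) = 2720 kg/m³.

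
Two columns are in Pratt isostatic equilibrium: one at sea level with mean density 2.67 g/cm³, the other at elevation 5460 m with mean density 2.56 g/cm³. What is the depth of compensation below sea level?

ρ_ref D = ρ (D + h) → D (ρ_ref − ρ) = ρ h.
D = ρ h/(ρ_ref − ρ) = 2.56 × 5460 m/(2.67 − 2.56) = 127000 m.

127000 m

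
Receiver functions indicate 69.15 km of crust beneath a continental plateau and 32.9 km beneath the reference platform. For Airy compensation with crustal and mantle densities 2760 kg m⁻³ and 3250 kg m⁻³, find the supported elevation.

5.47 km

Excess crust Δ = 69.15 km − 32.9 km = 36.25 km, split between elevation h and root r with h + r = Δ.
Airy balance ρ_c h = (ρ_m − ρ_c) r gives r = h ρ_c/(ρ_m − ρ_c), so h (1 + ρ_c/(ρ_m − ρ_c)) = Δ, i.e. h = Δ (ρ_m − ρ_c)/ρ_m.
h = 36.25 km × 490/3250 = 5.47 km.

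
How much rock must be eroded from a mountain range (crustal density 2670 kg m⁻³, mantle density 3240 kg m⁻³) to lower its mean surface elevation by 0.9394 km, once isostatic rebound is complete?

Net drop Δ = e − u = e − e ρ_c/ρ_m = e (ρ_m − ρ_c)/ρ_m.
e = Δ ρ_m/(ρ_m − ρ_c) = 0.9394 km × 3240/570 = 5.34 km.

5.34 km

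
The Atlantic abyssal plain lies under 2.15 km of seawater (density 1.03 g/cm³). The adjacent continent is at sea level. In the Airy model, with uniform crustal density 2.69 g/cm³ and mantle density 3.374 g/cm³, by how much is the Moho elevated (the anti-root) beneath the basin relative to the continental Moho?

Balancing pressure at the compensation depth: replacing crust with seawater at the top is compensated by replacing crust with mantle at the base: d (ρ_c − ρ_w) = a (ρ_m − ρ_c).
a = d (ρ_c − ρ_w)/(ρ_m − ρ_c) = 2.15 km × 1.66/0.684 = 5.22 km.

5.22 km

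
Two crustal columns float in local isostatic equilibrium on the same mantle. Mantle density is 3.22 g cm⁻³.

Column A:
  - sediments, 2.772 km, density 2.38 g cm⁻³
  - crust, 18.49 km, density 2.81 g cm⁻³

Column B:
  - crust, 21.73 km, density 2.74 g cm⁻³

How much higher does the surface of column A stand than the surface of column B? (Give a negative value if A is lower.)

−0.162 km

For any compensation level in the mantle, the mantle terms cancel and isostasy reduces to e = (Σt_A − Σt_B) − (Σ(ρt)_A − Σ(ρt)_B) / ρ_m.
Σt_A = 21.262 km; Σt_B = 21.73 km; Σ(ρt)_A = 58.55426; Σ(ρt)_B = 59.5402 (in km·g cm⁻³).
e = (21.262 − 21.73) − (58.55426 − 59.5402) / 3.22 = −0.162 km.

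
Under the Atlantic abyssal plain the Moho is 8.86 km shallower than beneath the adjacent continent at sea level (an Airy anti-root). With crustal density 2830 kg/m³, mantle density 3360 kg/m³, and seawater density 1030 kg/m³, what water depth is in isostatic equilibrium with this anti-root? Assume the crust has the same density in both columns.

Replacing a thickness d of crust by seawater at the top must be balanced by replacing crust with mantle at the base: d (ρ_c − ρ_w) = a (ρ_m − ρ_c).
d = a (ρ_m − ρ_c)/(ρ_c − ρ_w) = 8.86 km × 530/1800 = 2.61 km.

2.61 km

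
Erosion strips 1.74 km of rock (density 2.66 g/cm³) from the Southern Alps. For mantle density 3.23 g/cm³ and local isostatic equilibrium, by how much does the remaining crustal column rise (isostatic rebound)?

1.43 km

Unloading: uplift u = e ρ_c/ρ_m = 1.74 km × 2.66/3.23 = 1.43 km.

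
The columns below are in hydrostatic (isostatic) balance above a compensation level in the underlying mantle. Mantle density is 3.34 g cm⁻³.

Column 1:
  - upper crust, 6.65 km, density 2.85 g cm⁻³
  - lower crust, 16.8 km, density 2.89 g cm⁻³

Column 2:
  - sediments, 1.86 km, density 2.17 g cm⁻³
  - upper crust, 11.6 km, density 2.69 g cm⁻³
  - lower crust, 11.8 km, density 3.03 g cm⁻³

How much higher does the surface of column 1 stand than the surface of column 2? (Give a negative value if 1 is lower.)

−0.765 km

For any compensation level in the mantle, the mantle terms cancel and isostasy reduces to e = (Σt_1 − Σt_2) − (Σ(ρt)_1 − Σ(ρt)_2) / ρ_m.
Σt_1 = 23.45 km; Σt_2 = 25.26 km; Σ(ρt)_1 = 67.5045; Σ(ρt)_2 = 70.9942 (in km·g cm⁻³).
e = (23.45 − 25.26) − (67.5045 − 70.9942) / 3.34 = −0.765 km.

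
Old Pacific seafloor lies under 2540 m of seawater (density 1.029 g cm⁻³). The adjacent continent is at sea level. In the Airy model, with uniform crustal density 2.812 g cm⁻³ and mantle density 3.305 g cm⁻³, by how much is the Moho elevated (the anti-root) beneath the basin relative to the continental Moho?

9190 m

In Airy isostatic equilibrium: replacing crust with seawater at the top is compensated by replacing crust with mantle at the base: d (ρ_c − ρ_w) = a (ρ_m − ρ_c).
a = d (ρ_c − ρ_w)/(ρ_m − ρ_c) = 2540 m × 1.783/0.493 = 9190 m.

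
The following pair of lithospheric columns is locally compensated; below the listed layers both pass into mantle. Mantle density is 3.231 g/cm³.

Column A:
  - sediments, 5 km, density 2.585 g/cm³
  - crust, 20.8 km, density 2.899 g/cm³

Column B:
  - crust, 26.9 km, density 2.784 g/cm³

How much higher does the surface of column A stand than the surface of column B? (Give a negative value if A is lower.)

For any compensation level in the mantle, the mantle terms cancel and isostasy reduces to e = (Σt_A − Σt_B) − (Σ(ρt)_A − Σ(ρt)_B) / ρ_m.
Σt_A = 25.8 km; Σt_B = 26.9 km; Σ(ρt)_A = 73.2242; Σ(ρt)_B = 74.8896 (in km·g/cm³).
e = (25.8 − 26.9) − (73.2242 − 74.8896) / 3.231 = −0.585 km.

−0.585 km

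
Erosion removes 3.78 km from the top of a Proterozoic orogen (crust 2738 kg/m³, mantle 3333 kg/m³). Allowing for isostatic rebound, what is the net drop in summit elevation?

0.675 km

Rebound u = e ρ_c/ρ_m = 3.78 km × 2738/3333 = 3.105 km.
Net surface drop = e − u = 3.78 km − 3.105 km = e (ρ_m − ρ_c)/ρ_m = 0.675 km.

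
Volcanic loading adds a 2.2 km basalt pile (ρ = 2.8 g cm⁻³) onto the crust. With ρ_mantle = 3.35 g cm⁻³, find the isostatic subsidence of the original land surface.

1.84 km

Subaerial loading: s = t ρ_load / ρ_m.
s = 2.2 km × 2.8/3.35 = 1.84 km.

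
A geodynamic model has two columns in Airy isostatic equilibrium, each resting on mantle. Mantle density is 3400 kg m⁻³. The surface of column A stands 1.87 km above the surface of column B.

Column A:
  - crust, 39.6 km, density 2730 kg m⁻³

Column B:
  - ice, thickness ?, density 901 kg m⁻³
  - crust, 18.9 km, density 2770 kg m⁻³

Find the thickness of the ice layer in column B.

3.31 km

Take the compensation level at the base of the deeper column (depth z_c below the surface of column A) and equate Σ ρ_i t_i down to z_c; mantle fills any gap and the z_c terms cancel.
Column A: 39.6×2730 + (z_c − 39.6)×3400
Column B: 1.87×0 + x×901 + 18.9×2770 + (z_c − 1.87 − 18.9 − x)×3400
The z_c×3400 term appears on both sides and cancels. Collect the known terms of each column as K = Σ(ρt)_known − 3400 × (depth of known layers): K_A = 108108 − 3400×39.6 = −26532; K_B = 52353 − 3400×(1.87 + 18.9) = −18265.
Balance: K_A = K_B − x×(3400 − 901), so x = (K_B − K_A)/(3400 − 901) = 8267/2499 = 3.31 km.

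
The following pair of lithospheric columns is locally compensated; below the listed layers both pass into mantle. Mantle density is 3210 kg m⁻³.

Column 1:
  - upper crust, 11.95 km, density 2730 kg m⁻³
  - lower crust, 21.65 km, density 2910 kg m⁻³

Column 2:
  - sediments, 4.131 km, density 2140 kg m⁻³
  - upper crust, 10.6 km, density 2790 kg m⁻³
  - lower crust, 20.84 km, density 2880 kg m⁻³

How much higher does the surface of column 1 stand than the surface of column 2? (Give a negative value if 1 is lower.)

−1.1 km

For any compensation level in the mantle, the mantle terms cancel and isostasy reduces to e = (Σt_1 − Σt_2) − (Σ(ρt)_1 − Σ(ρt)_2) / ρ_m.
Σt_1 = 33.6 km; Σt_2 = 35.571 km; Σ(ρt)_1 = 95625; Σ(ρt)_2 = 98433.54 (in km·kg m⁻³).
e = (33.6 − 35.571) − (95625 − 98433.54) / 3210 = −1.1 km.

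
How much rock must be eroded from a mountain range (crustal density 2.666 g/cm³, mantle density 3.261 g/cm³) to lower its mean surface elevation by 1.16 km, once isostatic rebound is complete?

Net drop Δ = e − u = e − e ρ_c/ρ_m = e (ρ_m − ρ_c)/ρ_m.
e = Δ ρ_m/(ρ_m − ρ_c) = 1.16 km × 3.261/0.595 = 6.36 km.

6.36 km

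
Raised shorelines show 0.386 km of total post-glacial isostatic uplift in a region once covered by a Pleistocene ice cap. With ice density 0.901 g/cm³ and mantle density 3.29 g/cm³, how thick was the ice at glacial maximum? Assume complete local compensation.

u = t ρ_ice/ρ_m → t = u ρ_m/ρ_ice = 0.386 km × 3.29/0.901 = 1.41 km.

1.41 km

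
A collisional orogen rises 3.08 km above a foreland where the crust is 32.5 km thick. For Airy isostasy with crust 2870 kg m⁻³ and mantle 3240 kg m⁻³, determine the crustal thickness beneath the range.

59.5 km

Root depth r = h ρ_c / (ρ_m − ρ_c) = 3.08 km × 2870 / 370 = 23.89 km.
Total thickness = T + h + r = 32.5 km + 3.08 km + 23.89 km = 59.5 km.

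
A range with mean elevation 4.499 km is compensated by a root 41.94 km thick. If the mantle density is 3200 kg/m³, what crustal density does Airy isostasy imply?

ρ_c h = (ρ_m − ρ_c) r → ρ_c (h + r) = ρ_m r → ρ_c = ρ_m r / (h + r).
ρ_c = 3200 × 41.94 km / (4.499 km + 41.94 km) = 2890 kg/m³.

2890 kg/m³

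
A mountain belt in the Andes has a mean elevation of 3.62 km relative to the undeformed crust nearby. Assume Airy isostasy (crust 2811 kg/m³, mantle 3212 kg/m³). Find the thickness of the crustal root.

25.4 km

Equating mass per unit area of the two columns: the weight of the topography is balanced by the buoyancy of the root, ρ_c h = (ρ_m − ρ_c) r.
r = h · ρ_c / (ρ_m − ρ_c) = 3.62 km × 2811 / (3212 − 2811) = 25.4 km.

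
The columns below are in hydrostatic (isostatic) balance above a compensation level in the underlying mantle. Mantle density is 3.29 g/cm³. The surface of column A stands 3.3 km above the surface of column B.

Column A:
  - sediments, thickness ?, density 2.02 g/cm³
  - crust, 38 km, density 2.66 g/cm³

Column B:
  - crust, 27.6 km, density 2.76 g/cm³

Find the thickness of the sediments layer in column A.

Take the compensation level at the base of the deeper column (depth z_c below the surface of column A) and equate Σ ρ_i t_i down to z_c; mantle fills any gap and the z_c terms cancel.
Column A: x×2.02 + 38×2.66 + (z_c − 38 − x)×3.29
Column B: 3.3×0 + 27.6×2.76 + (z_c − 3.3 − 27.6)×3.29
The z_c×3.29 term appears on both sides and cancels. Collect the known terms of each column as K = Σ(ρt)_known − 3.29 × (depth of known layers): K_A = 101.08 − 3.29×38 = −23.94; K_B = 76.176 − 3.29×(3.3 + 27.6) = −25.485.
Balance: K_A − x×(3.29 − 2.02) = K_B, so x = (K_A − K_B)/(3.29 − 2.02) = 1.545/1.27 = 1.22 km.

1.22 km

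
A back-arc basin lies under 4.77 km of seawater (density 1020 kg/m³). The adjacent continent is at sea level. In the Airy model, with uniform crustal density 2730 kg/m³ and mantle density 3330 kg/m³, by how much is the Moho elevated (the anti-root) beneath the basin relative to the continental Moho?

13.6 km

Equating mass per unit area of the two columns: replacing crust with seawater at the top is compensated by replacing crust with mantle at the base: d (ρ_c − ρ_w) = a (ρ_m − ρ_c).
a = d (ρ_c − ρ_w)/(ρ_m − ρ_c) = 4.77 km × 1710/600 = 13.6 km.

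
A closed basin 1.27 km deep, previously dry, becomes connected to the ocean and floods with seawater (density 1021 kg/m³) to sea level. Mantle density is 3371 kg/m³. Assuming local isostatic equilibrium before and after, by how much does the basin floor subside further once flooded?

After flooding the water column is d + s deep. Its weight must equal the weight of mantle displaced by the extra subsidence s: (d + s) ρ_w = s ρ_m.
s = d ρ_w / (ρ_m − ρ_w) = 1.27 km × 1021/(3371 − 1021) = 0.552 km.

0.552 km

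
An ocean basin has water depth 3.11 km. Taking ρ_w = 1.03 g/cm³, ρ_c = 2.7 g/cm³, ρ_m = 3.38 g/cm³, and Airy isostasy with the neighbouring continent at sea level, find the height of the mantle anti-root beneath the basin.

7.64 km

Balancing pressure at the compensation depth: replacing crust with seawater at the top is compensated by replacing crust with mantle at the base: d (ρ_c − ρ_w) = a (ρ_m − ρ_c).
a = d (ρ_c − ρ_w)/(ρ_m − ρ_c) = 3.11 km × 1.67/0.68 = 7.64 km.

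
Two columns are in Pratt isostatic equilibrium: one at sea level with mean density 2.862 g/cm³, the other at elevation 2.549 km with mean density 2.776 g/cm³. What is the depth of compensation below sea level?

82.3 km

ρ_ref D = ρ (D + h) → D (ρ_ref − ρ) = ρ h.
D = ρ h/(ρ_ref − ρ) = 2.776 × 2.549 km/(2.862 − 2.776) = 82.3 km.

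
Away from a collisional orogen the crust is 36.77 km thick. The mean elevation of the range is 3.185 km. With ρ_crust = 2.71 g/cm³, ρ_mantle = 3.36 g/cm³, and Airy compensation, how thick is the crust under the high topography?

Root depth r = h ρ_c / (ρ_m − ρ_c) = 3.185 km × 2.71 / 0.65 = 13.28 km.
Total thickness = T + h + r = 36.77 km + 3.185 km + 13.28 km = 53.2 km.

53.2 km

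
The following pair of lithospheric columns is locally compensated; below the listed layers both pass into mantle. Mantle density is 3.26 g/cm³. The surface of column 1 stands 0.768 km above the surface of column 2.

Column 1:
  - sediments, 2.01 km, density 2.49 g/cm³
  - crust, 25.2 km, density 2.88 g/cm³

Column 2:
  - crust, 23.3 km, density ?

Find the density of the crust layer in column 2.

Take the compensation level at the base of the deeper column (depth z_c below the surface of column 1) and equate Σ ρ_i t_i down to z_c; mantle fills any gap and the z_c terms cancel.
Column 1: 2.01×2.49 + 25.2×2.88 + (z_c − 27.21)×3.26
Column 2: 0.768×0 + 23.3×ρ + (z_c − 0.768 − 23.3)×3.26
The z_c×3.26 term appears on both sides and cancels. Collect the known terms of each column as K = Σ(ρt)_known − 3.26 × (depth of known layers): K_1 = 77.5809 − 3.26×27.21 = −11.1237; K_2 = 0 − 3.26×(0.768 + 23.3) = −78.46168.
Balance: K_1 = K_2 + 23.3×ρ, so ρ = (K_1 − K_2)/23.3 = 67.338/23.3 = 2.89 g/cm³.

2.89 g/cm³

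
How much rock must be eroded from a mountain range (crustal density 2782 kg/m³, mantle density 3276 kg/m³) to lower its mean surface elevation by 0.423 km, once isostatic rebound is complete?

2.81 km

Net drop Δ = e − u = e − e ρ_c/ρ_m = e (ρ_m − ρ_c)/ρ_m.
e = Δ ρ_m/(ρ_m − ρ_c) = 0.423 km × 3276/494 = 2.81 km.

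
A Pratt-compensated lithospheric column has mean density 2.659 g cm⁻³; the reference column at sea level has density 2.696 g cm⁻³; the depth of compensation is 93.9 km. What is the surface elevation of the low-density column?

ρ_ref D = ρ (D + h) → h = D (ρ_ref − ρ)/ρ.
h = 93.9 km × (2.696 − 2.659)/2.659 = 1.31 km.

1.31 km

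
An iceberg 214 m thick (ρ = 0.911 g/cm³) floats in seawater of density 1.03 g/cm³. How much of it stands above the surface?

Floating equilibrium: submerged depth d = t ρ_obj/ρ_fluid = 214 m × 0.911/1.03 = 189.3 m.
Freeboard = t − d = 214 m − 189.3 m = 24.7 m.

24.7 m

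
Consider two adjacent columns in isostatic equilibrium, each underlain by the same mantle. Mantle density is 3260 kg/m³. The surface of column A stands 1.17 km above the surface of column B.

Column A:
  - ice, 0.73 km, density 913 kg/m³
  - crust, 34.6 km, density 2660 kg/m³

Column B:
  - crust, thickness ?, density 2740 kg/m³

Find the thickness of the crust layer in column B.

Take the compensation level at the base of the deeper column (depth z_c below the surface of column A) and equate Σ ρ_i t_i down to z_c; mantle fills any gap and the z_c terms cancel.
Column A: 0.73×913 + 34.6×2660 + (z_c − 35.33)×3260
Column B: 1.17×0 + x×2740 + (z_c − 1.17 − 0 − x)×3260
The z_c×3260 term appears on both sides and cancels. Collect the known terms of each column as K = Σ(ρt)_known − 3260 × (depth of known layers): K_A = 92702.49 − 3260×35.33 = −22473.31; K_B = 0 − 3260×(1.17 + 0) = −3814.2.
Balance: K_A = K_B − x×(3260 − 2740), so x = (K_B − K_A)/(3260 − 2740) = 18659.1/520 = 35.9 km.

35.9 km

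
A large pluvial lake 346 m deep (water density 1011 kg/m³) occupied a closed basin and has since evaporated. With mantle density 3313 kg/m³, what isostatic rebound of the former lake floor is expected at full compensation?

u = d ρ_w/ρ_m = 346 m × 1011/3313 = 106 m.

106 m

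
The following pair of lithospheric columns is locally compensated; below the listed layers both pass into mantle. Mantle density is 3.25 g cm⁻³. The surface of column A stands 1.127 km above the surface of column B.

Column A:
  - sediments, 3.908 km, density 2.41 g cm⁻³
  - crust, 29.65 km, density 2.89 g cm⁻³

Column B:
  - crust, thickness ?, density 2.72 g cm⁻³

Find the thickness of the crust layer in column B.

19.4 km

Take the compensation level at the base of the deeper column (depth z_c below the surface of column A) and equate Σ ρ_i t_i down to z_c; mantle fills any gap and the z_c terms cancel.
Column A: 3.908×2.41 + 29.65×2.89 + (z_c − 33.558)×3.25
Column B: 1.127×0 + x×2.72 + (z_c − 1.127 − 0 − x)×3.25
The z_c×3.25 term appears on both sides and cancels. Collect the known terms of each column as K = Σ(ρt)_known − 3.25 × (depth of known layers): K_A = 95.10678 − 3.25×33.558 = −13.95672; K_B = 0 − 3.25×(1.127 + 0) = −3.66275.
Balance: K_A = K_B − x×(3.25 − 2.72), so x = (K_B − K_A)/(3.25 − 2.72) = 10.294/0.53 = 19.4 km.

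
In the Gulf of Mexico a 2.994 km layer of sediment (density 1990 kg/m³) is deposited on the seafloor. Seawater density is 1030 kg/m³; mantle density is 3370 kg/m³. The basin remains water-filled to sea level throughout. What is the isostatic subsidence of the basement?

1.23 km

Submarine loading: the sediment displaces seawater, and the subsidence is in turn flooded, so s (ρ_m − ρ_w) = t (ρ_sed − ρ_w).
s = 2.994 km × (1990 − 1030) / (3370 − 1030) = 1.23 km.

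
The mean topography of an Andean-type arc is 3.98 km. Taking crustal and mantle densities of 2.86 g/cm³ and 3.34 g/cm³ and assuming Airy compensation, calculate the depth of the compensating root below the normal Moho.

23.7 km

Balancing pressure at the compensation depth: the weight of the topography is balanced by the buoyancy of the root, ρ_c h = (ρ_m − ρ_c) r.
r = h · ρ_c / (ρ_m − ρ_c) = 3.98 km × 2.86 / (3.34 − 2.86) = 23.7 km.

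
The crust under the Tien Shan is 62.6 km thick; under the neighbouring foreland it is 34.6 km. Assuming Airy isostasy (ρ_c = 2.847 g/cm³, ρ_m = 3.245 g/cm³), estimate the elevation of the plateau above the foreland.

Excess crust Δ = 62.6 km − 34.6 km = 28 km, split between elevation h and root r with h + r = Δ.
Airy balance ρ_c h = (ρ_m − ρ_c) r gives r = h ρ_c/(ρ_m − ρ_c), so h (1 + ρ_c/(ρ_m − ρ_c)) = Δ, i.e. h = Δ (ρ_m − ρ_c)/ρ_m.
h = 28 km × 0.398/3.245 = 3.43 km.

3.43 km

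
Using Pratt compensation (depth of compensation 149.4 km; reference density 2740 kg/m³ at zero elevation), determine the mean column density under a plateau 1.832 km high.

Pratt balance: ρ_ref D = ρ (D + h).
ρ = ρ_ref D/(D + h) = 2740 × 149.4 km/(149.4 km + 1.832 km) = 2710 kg/m³.

2710 kg/m³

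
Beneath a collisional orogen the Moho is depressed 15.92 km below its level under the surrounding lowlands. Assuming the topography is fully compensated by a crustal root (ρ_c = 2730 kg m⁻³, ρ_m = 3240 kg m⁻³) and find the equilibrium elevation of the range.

For local isostatic compensation: ρ_c h = (ρ_m − ρ_c) r.
h = r (ρ_m − ρ_c) / ρ_c = 15.92 km × (3240 − 2730) / 2730 = 2.97 km.

2.97 km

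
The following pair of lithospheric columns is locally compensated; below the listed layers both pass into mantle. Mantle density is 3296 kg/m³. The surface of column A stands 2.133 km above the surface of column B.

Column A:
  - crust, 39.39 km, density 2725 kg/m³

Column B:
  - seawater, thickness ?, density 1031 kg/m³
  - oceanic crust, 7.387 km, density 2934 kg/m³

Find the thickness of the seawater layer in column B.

5.65 km

Take the compensation level at the base of the deeper column (depth z_c below the surface of column A) and equate Σ ρ_i t_i down to z_c; mantle fills any gap and the z_c terms cancel.
Column A: 39.39×2725 + (z_c − 39.39)×3296
Column B: 2.133×0 + x×1031 + 7.387×2934 + (z_c − 2.133 − 7.387 − x)×3296
The z_c×3296 term appears on both sides and cancels. Collect the known terms of each column as K = Σ(ρt)_known − 3296 × (depth of known layers): K_A = 107337.75 − 3296×39.39 = −22491.69; K_B = 21673.458 − 3296×(2.133 + 7.387) = −9704.462.
Balance: K_A = K_B − x×(3296 − 1031), so x = (K_B − K_A)/(3296 − 1031) = 12787.2/2265 = 5.65 km.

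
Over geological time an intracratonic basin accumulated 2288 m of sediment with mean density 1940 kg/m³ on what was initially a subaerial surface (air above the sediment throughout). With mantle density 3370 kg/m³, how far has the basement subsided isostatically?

Subaerial load: s = t ρ_sed / ρ_m = 2288 m × 1940/3370 = 1320 m.

1320 m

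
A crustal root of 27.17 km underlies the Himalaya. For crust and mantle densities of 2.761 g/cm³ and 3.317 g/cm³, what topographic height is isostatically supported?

5.47 km

By Archimedes' principle applied to the lithosphere: ρ_c h = (ρ_m − ρ_c) r.
h = r (ρ_m − ρ_c) / ρ_c = 27.17 km × (3.317 − 2.761) / 2.761 = 5.47 km.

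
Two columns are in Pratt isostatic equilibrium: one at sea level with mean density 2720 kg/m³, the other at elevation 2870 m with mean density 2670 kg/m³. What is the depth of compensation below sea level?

153000 m

ρ_ref D = ρ (D + h) → D (ρ_ref − ρ) = ρ h.
D = ρ h/(ρ_ref − ρ) = 2670 × 2870 m/(2720 − 2670) = 153000 m.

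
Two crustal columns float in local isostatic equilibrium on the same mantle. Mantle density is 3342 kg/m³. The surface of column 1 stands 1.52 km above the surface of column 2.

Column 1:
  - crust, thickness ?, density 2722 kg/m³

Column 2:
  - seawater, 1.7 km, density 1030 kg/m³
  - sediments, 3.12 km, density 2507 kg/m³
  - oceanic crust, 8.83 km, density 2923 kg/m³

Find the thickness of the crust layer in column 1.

24.7 km

Take the compensation level at the base of the deeper column (depth z_c below the surface of column 1) and equate Σ ρ_i t_i down to z_c; mantle fills any gap and the z_c terms cancel.
Column 1: x×2722 + (z_c − 0 − x)×3342
Column 2: 1.52×0 + 1.7×1030 + 3.12×2507 + 8.83×2923 + (z_c − 1.52 − 13.65)×3342
The z_c×3342 term appears on both sides and cancels. Collect the known terms of each column as K = Σ(ρt)_known − 3342 × (depth of known layers): K_1 = 0 − 3342×0 = 0; K_2 = 35382.93 − 3342×(1.52 + 13.65) = −15315.21.
Balance: K_1 − x×(3342 − 2722) = K_2, so x = (K_1 − K_2)/(3342 − 2722) = 15315.2/620 = 24.7 km.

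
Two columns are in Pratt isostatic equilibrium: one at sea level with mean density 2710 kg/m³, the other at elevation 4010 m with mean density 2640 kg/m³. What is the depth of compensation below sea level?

151000 m

ρ_ref D = ρ (D + h) → D (ρ_ref − ρ) = ρ h.
D = ρ h/(ρ_ref − ρ) = 2640 × 4010 m/(2710 − 2640) = 151000 m.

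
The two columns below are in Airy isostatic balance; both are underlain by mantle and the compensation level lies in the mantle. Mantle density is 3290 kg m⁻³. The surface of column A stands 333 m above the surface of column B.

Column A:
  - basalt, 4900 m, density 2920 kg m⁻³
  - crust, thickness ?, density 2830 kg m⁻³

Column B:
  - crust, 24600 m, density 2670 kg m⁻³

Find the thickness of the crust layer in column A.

31600 m

Take the compensation level at the base of the deeper column (depth z_c below the surface of column A) and equate Σ ρ_i t_i down to z_c; mantle fills any gap and the z_c terms cancel.
Column A: 4900×2920 + x×2830 + (z_c − 4900 − x)×3290
Column B: 333×0 + 24600×2670 + (z_c − 333 − 24600)×3290
The z_c×3290 term appears on both sides and cancels. Collect the known terms of each column as K = Σ(ρt)_known − 3290 × (depth of known layers): K_A = 14308000 − 3290×4900 = −1813000; K_B = 65682000 − 3290×(333 + 24600) = −16347570.
Balance: K_A − x×(3290 − 2830) = K_B, so x = (K_A − K_B)/(3290 − 2830) = 14534600/460 = 31600 m.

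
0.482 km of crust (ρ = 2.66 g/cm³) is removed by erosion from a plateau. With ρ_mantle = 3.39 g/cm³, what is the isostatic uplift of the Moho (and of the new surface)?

0.378 km

Unloading: uplift u = e ρ_c/ρ_m = 0.482 km × 2.66/3.39 = 0.378 km.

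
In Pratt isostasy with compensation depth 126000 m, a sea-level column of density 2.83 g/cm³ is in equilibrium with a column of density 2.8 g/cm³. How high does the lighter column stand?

1350 m

ρ_ref D = ρ (D + h) → h = D (ρ_ref − ρ)/ρ.
h = 126000 m × (2.83 − 2.8)/2.8 = 1350 m.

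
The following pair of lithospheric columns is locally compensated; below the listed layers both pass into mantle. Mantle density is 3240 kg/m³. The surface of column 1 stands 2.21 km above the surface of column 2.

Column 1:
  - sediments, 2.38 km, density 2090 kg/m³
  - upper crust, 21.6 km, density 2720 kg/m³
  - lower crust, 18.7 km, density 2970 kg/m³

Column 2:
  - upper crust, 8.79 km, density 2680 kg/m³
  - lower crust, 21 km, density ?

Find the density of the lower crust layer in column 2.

2910 kg/m³

Take the compensation level at the base of the deeper column (depth z_c below the surface of column 1) and equate Σ ρ_i t_i down to z_c; mantle fills any gap and the z_c terms cancel.
Column 1: 2.38×2090 + 21.6×2720 + 18.7×2970 + (z_c − 42.68)×3240
Column 2: 2.21×0 + 8.79×2680 + 21×ρ + (z_c − 2.21 − 29.79)×3240
The z_c×3240 term appears on both sides and cancels. Collect the known terms of each column as K = Σ(ρt)_known − 3240 × (depth of known layers): K_1 = 119265.2 − 3240×42.68 = −19018; K_2 = 23557.2 − 3240×(2.21 + 29.79) = −80122.8.
Balance: K_1 = K_2 + 21×ρ, so ρ = (K_1 − K_2)/21 = 61104.8/21 = 2910 kg/m³.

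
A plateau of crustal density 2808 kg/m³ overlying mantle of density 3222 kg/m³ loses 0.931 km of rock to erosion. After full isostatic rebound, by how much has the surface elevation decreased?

0.12 km

Rebound u = e ρ_c/ρ_m = 0.931 km × 2808/3222 = 0.8114 km.
Net surface drop = e − u = 0.931 km − 0.8114 km = e (ρ_m − ρ_c)/ρ_m = 0.12 km.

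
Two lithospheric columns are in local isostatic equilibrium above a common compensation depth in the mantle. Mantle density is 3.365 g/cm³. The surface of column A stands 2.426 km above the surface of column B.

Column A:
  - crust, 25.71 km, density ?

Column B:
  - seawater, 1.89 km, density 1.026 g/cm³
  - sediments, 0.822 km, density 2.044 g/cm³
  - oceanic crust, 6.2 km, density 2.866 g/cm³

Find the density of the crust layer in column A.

Take the compensation level at the base of the deeper column (depth z_c below the surface of column A) and equate Σ ρ_i t_i down to z_c; mantle fills any gap and the z_c terms cancel.
Column A: 25.71×ρ + (z_c − 25.71)×3.365
Column B: 2.426×0 + 1.89×1.026 + 0.822×2.044 + 6.2×2.866 + (z_c − 2.426 − 8.912)×3.365
The z_c×3.365 term appears on both sides and cancels. Collect the known terms of each column as K = Σ(ρt)_known − 3.365 × (depth of known layers): K_A = 0 − 3.365×25.71 = −86.51415; K_B = 21.388508 − 3.365×(2.426 + 8.912) = −16.763862.
Balance: K_A + 25.71×ρ = K_B, so ρ = (K_B − K_A)/25.71 = 69.7503/25.71 = 2.71 g/cm³.

2.71 g/cm³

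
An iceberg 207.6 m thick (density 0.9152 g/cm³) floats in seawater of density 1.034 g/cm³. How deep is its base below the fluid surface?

Draft d = t ρ_obj/ρ_fluid = 207.6 m × 0.9152/1.034 = 184 m.

184 m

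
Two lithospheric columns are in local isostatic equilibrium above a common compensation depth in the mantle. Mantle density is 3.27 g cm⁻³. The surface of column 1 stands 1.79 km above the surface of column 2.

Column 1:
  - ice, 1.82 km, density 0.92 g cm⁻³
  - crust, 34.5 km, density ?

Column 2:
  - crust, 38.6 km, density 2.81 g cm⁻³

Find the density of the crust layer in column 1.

2.71 g cm⁻³

Take the compensation level at the base of the deeper column (depth z_c below the surface of column 1) and equate Σ ρ_i t_i down to z_c; mantle fills any gap and the z_c terms cancel.
Column 1: 1.82×0.92 + 34.5×ρ + (z_c − 36.32)×3.27
Column 2: 1.79×0 + 38.6×2.81 + (z_c − 1.79 − 38.6)×3.27
The z_c×3.27 term appears on both sides and cancels. Collect the known terms of each column as K = Σ(ρt)_known − 3.27 × (depth of known layers): K_1 = 1.6744 − 3.27×36.32 = −117.092; K_2 = 108.466 − 3.27×(1.79 + 38.6) = −23.6093.
Balance: K_1 + 34.5×ρ = K_2, so ρ = (K_2 − K_1)/34.5 = 93.4827/34.5 = 2.71 g cm⁻³.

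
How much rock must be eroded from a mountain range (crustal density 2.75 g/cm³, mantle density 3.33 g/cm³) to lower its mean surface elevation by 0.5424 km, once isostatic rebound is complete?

Net drop Δ = e − u = e − e ρ_c/ρ_m = e (ρ_m − ρ_c)/ρ_m.
e = Δ ρ_m/(ρ_m − ρ_c) = 0.5424 km × 3.33/0.58 = 3.11 km.

3.11 km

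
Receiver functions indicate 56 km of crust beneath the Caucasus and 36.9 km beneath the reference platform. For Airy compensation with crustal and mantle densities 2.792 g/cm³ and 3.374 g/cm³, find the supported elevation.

Excess crust Δ = 56 km − 36.9 km = 19.1 km, split between elevation h and root r with h + r = Δ.
Airy balance ρ_c h = (ρ_m − ρ_c) r gives r = h ρ_c/(ρ_m − ρ_c), so h (1 + ρ_c/(ρ_m − ρ_c)) = Δ, i.e. h = Δ (ρ_m − ρ_c)/ρ_m.
h = 19.1 km × 0.582/3.374 = 3.29 km.

3.29 km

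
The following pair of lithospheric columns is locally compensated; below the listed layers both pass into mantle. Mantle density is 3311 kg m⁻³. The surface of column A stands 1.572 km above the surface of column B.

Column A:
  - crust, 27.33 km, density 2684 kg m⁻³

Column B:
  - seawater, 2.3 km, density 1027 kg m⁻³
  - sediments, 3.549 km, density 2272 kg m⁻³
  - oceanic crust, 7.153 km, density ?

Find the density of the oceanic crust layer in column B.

Take the compensation level at the base of the deeper column (depth z_c below the surface of column A) and equate Σ ρ_i t_i down to z_c; mantle fills any gap and the z_c terms cancel.
Column A: 27.33×2684 + (z_c − 27.33)×3311
Column B: 1.572×0 + 2.3×1027 + 3.549×2272 + 7.153×ρ + (z_c − 1.572 − 13.002)×3311
The z_c×3311 term appears on both sides and cancels. Collect the known terms of each column as K = Σ(ρt)_known − 3311 × (depth of known layers): K_A = 73353.72 − 3311×27.33 = −17135.91; K_B = 10425.428 − 3311×(1.572 + 13.002) = −37829.086.
Balance: K_A = K_B + 7.153×ρ, so ρ = (K_A − K_B)/7.153 = 20693.2/7.153 = 2890 kg m⁻³.

2890 kg m⁻³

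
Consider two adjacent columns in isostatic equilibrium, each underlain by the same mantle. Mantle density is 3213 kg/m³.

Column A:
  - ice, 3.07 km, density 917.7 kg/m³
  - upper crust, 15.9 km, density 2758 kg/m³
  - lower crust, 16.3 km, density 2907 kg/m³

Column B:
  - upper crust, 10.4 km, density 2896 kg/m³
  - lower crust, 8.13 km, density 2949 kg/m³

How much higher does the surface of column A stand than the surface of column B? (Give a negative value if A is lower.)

For any compensation level in the mantle, the mantle terms cancel and isostasy reduces to e = (Σt_A − Σt_B) − (Σ(ρt)_A − Σ(ρt)_B) / ρ_m.
Σt_A = 35.27 km; Σt_B = 18.53 km; Σ(ρt)_A = 94053.639; Σ(ρt)_B = 54093.77 (in km·kg/m³).
e = (35.27 − 18.53) − (94053.639 − 54093.77) / 3213 = 4.3 km.

4.3 km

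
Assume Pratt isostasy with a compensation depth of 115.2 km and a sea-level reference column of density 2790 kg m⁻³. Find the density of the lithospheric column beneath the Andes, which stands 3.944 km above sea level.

2700 kg m⁻³

Pratt balance: ρ_ref D = ρ (D + h).
ρ = ρ_ref D/(D + h) = 2790 × 115.2 km/(115.2 km + 3.944 km) = 2700 kg m⁻³.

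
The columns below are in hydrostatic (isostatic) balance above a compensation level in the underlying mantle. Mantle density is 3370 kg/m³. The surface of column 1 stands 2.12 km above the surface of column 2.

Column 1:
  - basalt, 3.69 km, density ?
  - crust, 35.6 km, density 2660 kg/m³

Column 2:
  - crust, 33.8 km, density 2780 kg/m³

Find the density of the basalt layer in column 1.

2880 kg/m³

Take the compensation level at the base of the deeper column (depth z_c below the surface of column 1) and equate Σ ρ_i t_i down to z_c; mantle fills any gap and the z_c terms cancel.
Column 1: 3.69×ρ + 35.6×2660 + (z_c − 39.29)×3370
Column 2: 2.12×0 + 33.8×2780 + (z_c − 2.12 − 33.8)×3370
The z_c×3370 term appears on both sides and cancels. Collect the known terms of each column as K = Σ(ρt)_known − 3370 × (depth of known layers): K_1 = 94696 − 3370×39.29 = −37711.3; K_2 = 93964 − 3370×(2.12 + 33.8) = −27086.4.
Balance: K_1 + 3.69×ρ = K_2, so ρ = (K_2 − K_1)/3.69 = 10624.9/3.69 = 2880 kg/m³.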